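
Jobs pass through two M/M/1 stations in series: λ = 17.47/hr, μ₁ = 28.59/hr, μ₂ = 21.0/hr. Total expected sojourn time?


Each node sees arrival rate λ = 17.47/hr (tandem ⇒ throughput preserved).
W₁ = 1/(μ₁−λ) = 1/(28.59−17.47) = 0.08993 hr
W₂ = 1/(μ₂−λ) = 1/(21.0−17.47) = 0.28329 hr
W_total = W₁ + W₂ = 0.08993 + 0.28329 = 0.37321 hr

Final: 0.37321 hr


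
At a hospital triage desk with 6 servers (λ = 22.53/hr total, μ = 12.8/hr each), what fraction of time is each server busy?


ρ = λ/(cμ) = 22.53/(6·12.8) = 22.53/76.80 = 0.2934

Final: 0.2934


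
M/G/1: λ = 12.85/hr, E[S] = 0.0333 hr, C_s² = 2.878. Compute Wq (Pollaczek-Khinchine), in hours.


ρ = λ·E[S] = 12.85·0.0333 = 0.4279
E[S²] = E[S]²(1+C_s²) = 0.0333²·(1+2.878) = 0.004300
Wq = λ·E[S²]/(2(1−ρ)) = 12.85·0.004300/(2·0.5721) = 0.04829 hr

Final: 0.04829 hr


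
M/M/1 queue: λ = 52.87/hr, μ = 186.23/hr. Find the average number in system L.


ρ = λ/μ = 52.87/186.23 = 0.2839
L = ρ/(1−ρ) = 0.2839/(1 − 0.2839) = 0.2839/0.7161 = 0.3964

Final: 0.3964


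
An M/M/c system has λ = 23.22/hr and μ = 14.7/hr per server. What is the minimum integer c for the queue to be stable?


Stability requires cμ > λ ⇔ c > λ/μ.
λ/μ = 23.22/14.7 = 1.5796
Minimum integer c = ⌊1.5796⌋ + 1 = 2
Check: 2·14.7 = 29.40 > 23.22, while 1·14.7 = 14.70 ≤ 23.22

Final: 2 servers


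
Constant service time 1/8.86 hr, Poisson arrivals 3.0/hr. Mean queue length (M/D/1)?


ρ = 3.0/8.86 = 0.3386
M/D/1: Lq = ρ²/(2(1−ρ)) = 0.1147/(2·0.6614) = 0.08667

Final: 0.08667


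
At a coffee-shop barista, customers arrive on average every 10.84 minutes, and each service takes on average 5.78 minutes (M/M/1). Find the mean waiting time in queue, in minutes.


λ = 60/10.84 = 5.5351 /hr
μ = 60/5.78 = 10.3806 /hr
ρ = λ/μ = 5.5351/10.3806 = 0.5332
Wq = ρ/(μ−λ) = 0.5332/(10.3806−5.5351) = 0.11004 hr
In minutes: 0.11004·60 = 6.602 min

Final: 6.602 min


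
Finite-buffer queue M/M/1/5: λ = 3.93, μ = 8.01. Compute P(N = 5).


ρ = λ/μ = 3.93/8.01 = 0.4906
P_K = (1−ρ)ρ^K/(1−ρ^(K+1)) = (0.5094·0.028432)/(1 − 0.013950)
= 0.014482/0.986050 = 0.014687

Final: 0.014687


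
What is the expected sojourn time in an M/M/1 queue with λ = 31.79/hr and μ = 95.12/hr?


W = 1/(μ−λ) = 1/(95.12 − 31.79) = 1/63.33 = 0.01579 hr

Final: 0.01579 hr


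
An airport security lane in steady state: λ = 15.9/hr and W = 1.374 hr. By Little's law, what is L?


L = λW = 15.9·1.374 = 21.8466

Final: 21.8466


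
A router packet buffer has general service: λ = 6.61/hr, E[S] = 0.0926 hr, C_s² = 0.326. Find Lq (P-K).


ρ = λ·E[S] = 6.61·0.0926 = 0.6121
Lq = ρ²(1+C_s²)/(2(1−ρ)) = 0.3746·(1+0.326)/(2·0.3879)
= 0.3746·1.3260/0.7758 = 0.64033

Final: 0.64033


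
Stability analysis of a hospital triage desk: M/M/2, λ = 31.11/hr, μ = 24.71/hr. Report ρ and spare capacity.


Total capacity cμ = 2·24.71 = 49.42/hr
ρ = λ/(cμ) = 31.11/49.42 = 0.6295
Stable ⇔ ρ < 1: YES
Spare capacity = cμ − λ = 49.42 − 31.11 = 18.31/hr

Final: ρ = 0.6295; stable; margin = 18.31/hr


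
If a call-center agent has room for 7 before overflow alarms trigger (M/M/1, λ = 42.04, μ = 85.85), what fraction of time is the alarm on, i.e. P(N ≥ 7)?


ρ = 42.04/85.85 = 0.4897
P(N ≥ n) = ρ^n = 0.4897^7 = 0.006752

Final: 0.006752


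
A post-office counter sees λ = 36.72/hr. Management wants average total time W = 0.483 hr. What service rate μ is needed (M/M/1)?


W = 1/(μ−λ) ⇒ μ − λ = 1/W = 1/0.483 = 2.0704
μ = λ + 1/W = 36.72 + 2.0704 = 38.7904 per hr

Final: 38.7904 /hr


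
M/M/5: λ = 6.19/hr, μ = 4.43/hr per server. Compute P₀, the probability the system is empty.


a = λ/μ = 6.19/4.43 = 1.3973; ρ = a/c = 0.2795
Σ_{k=0}^{4} a^k/k! (terms k=0..4) = 1.00000 + 1.39729 + 0.97621 + 0.45468 + 0.15883 = 3.98702
Tail: a^5/(5!(1−ρ)) = 5.32641/(120·0.7205) = 0.06160
P₀ = 1/(3.98702 + 0.06160) = 1/4.04862 = 0.246998

Final: 0.246998


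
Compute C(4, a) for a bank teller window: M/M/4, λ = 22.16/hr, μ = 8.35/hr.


a = λ/μ = 2.6539; ρ = a/4 = 0.6635
P₀ = 0.060854 (from M/M/c formula)
C(c,a) = [a^c/(c!(1−ρ))]·P₀ = [49.60588/(24·0.3365)]·0.060854
= 6.14189·0.060854 = 0.373761

Final: 0.373761


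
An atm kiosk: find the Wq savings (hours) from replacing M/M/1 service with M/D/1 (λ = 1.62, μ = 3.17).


ρ = 1.62/3.17 = 0.5110
Wq(M/M/1) = ρ/(μ−λ) = 0.5110/1.55 = 0.32970 hr
Wq(M/D/1) = ρ/(2(μ−λ)) = 0.16485 hr
Savings = 0.32970 − 0.16485 = 0.16485 hr

Final: 0.16485 hr


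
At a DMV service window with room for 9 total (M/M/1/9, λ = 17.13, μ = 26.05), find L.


ρ = 17.13/26.05 = 0.6576
L = ρ[1 − (K+1)ρ^K + Kρ^(K+1)] / [(1−ρ)(1−ρ^(K+1))]
Numerator: 0.6576·(1 − 10·0.022990 + 9·0.015118) = 0.595873
Denominator: (0.3424)·(0.984882) = 0.337242
L = 0.595873/0.337242 = 1.7669

Final: 1.7669


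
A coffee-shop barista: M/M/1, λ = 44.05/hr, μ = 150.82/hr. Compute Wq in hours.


ρ = 44.05/150.82 = 0.2921
Wq = ρ/(μ−λ) = 0.2921/(150.82 − 44.05) = 0.2921/106.77 = 0.002736 hr

Final: 0.002736 hr


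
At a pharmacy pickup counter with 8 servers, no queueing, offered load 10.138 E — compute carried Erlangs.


B(8,10.138) = 0.344731 (Erlang-B)
Carried load = a(1 − B) = 10.138·(1 − 0.344731) = 10.138·0.655269 = 6.6431 E

Final: 6.6431 Erlangs


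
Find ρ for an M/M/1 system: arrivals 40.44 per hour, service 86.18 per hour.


ρ = λ/μ = 40.44/86.18 = 0.4693

Final: 0.4693


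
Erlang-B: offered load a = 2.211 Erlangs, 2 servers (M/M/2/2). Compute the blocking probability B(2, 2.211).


B(c,a) = (a^c/c!) / Σ_{k=0}^{c} a^k/k!
a^2/2! = 2.444260
Σ terms (k=0..2): 1.00000 + 2.21100 + 2.44426 = 5.655260
B = 2.444260/5.655260 = 0.432210

Final: 0.432210


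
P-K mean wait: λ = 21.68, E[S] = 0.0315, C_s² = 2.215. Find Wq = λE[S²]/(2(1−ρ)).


ρ = λ·E[S] = 21.68·0.0315 = 0.6829
E[S²] = E[S]²(1+C_s²) = 0.0315²·(1+2.215) = 0.003190
Wq = λ·E[S²]/(2(1−ρ)) = 21.68·0.003190/(2·0.3171) = 0.10906 hr

Final: 0.10906 hr


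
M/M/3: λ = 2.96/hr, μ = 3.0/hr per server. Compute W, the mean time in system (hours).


a = 0.9867; ρ = 0.3289; P₀ = 0.368736
Lq = P₀·a^c·ρ/(c!(1−ρ)²) = 0.04311
Wq = Lq/λ = 0.04311/2.96 = 0.01456 hr
W = Wq + 1/μ = 0.01456 + 0.33333 = 0.34790 hr

Final: 0.34790 hr


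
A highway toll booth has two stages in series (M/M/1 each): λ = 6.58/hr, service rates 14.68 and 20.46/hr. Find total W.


Each node sees arrival rate λ = 6.58/hr (tandem ⇒ throughput preserved).
W₁ = 1/(μ₁−λ) = 1/(14.68−6.58) = 0.12346 hr
W₂ = 1/(μ₂−λ) = 1/(20.46−6.58) = 0.07205 hr
W_total = W₁ + W₂ = 0.12346 + 0.07205 = 0.19550 hr

Final: 0.19550 hr


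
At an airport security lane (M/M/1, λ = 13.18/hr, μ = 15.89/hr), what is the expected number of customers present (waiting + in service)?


ρ = λ/μ = 13.18/15.89 = 0.8295
L = ρ/(1−ρ) = 0.8295/(1 − 0.8295) = 0.8295/0.1705 = 4.8635

Final: 4.8635


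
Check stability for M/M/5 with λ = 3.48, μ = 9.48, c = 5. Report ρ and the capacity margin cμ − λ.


Total capacity cμ = 5·9.48 = 47.40/hr
ρ = λ/(cμ) = 3.48/47.40 = 0.07342
Stable ⇔ ρ < 1: YES
Spare capacity = cμ − λ = 47.40 − 3.48 = 43.92/hr

Final: ρ = 0.07342; stable; margin = 43.92/hr


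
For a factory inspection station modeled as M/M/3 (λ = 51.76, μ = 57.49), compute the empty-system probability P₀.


a = λ/μ = 51.76/57.49 = 0.9003; ρ = a/c = 0.3001
Σ_{k=0}^{2} a^k/k! (terms k=0..2) = 1.00000 + 0.90033 + 0.40530 = 2.30563
Tail: a^3/(3!(1−ρ)) = 0.72980/(6·0.6999) = 0.17379
P₀ = 1/(2.30563 + 0.17379) = 1/2.47942 = 0.403320

Final: 0.403320


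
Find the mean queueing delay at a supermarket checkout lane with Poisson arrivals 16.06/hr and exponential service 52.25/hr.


ρ = 16.06/52.25 = 0.3074
Wq = ρ/(μ−λ) = 0.3074/(52.25 − 16.06) = 0.3074/36.19 = 0.008493 hr

Final: 0.008493 hr


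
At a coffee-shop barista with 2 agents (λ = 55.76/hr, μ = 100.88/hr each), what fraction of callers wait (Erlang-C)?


a = λ/μ = 0.5527; ρ = a/2 = 0.2764
P₀ = 0.566946 (from M/M/c formula)
C(c,a) = [a^c/(c!(1−ρ))]·P₀ = [0.30552/(2·0.7236)]·0.566946
= 0.21110·0.566946 = 0.119682

Final: 0.119682


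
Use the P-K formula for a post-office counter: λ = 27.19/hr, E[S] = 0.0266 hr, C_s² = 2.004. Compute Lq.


ρ = λ·E[S] = 27.19·0.0266 = 0.7233
Lq = ρ²(1+C_s²)/(2(1−ρ)) = 0.5231·(1+2.004)/(2·0.2767)
= 0.5231·3.0040/0.5535 = 2.83903

Final: 2.83903


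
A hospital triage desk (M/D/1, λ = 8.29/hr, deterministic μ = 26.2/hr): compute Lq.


ρ = 8.29/26.2 = 0.3164
M/D/1: Lq = ρ²/(2(1−ρ)) = 0.1001/(2·0.6836) = 0.07323

Final: 0.07323


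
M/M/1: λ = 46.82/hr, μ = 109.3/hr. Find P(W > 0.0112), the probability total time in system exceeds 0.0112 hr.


W ~ Exponential(μ−λ) for M/M/1.
μ − λ = 109.3 − 46.82 = 62.4800
P(W > t) = e^{−(μ−λ)t} = e^{−0.6998} = 0.496697

Final: 0.496697


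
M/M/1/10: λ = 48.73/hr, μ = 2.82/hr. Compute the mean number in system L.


ρ = 48.73/2.82 = 17.2801
L = ρ[1 − (K+1)ρ^K + Kρ^(K+1)] / [(1−ρ)(1−ρ^(K+1))]
Numerator: 17.2801·(1 − 11·2373957997042.159180 + 10·41022330920519.289062) = 6637471330643471.000000
Denominator: (-16.2801)·(-41022330920518.289062) = 667849366156381.125000
L = 6637471330643471.000000/667849366156381.125000 = 9.9386

Final: 9.9386


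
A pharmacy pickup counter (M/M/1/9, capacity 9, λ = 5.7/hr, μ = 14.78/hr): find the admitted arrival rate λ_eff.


ρ = 0.3857; P_K = (1−ρ)ρ^9/(1−ρ^10) = 0.0001159
λ_eff = λ(1 − P_K) = 5.7·(1 − 0.0001159) = 5.7·0.999884 = 5.6993 /hr

Final: 5.6993 /hr


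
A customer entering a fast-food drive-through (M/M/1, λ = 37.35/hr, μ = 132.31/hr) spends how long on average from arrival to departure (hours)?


W = 1/(μ−λ) = 1/(132.31 − 37.35) = 1/94.96 = 0.01053 hr

Final: 0.01053 hr


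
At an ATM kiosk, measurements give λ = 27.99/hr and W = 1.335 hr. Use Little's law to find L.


L = λW = 27.99·1.335 = 37.3666

Final: 37.3666


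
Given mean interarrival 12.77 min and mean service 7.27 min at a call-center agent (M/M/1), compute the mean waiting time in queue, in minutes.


λ = 60/12.77 = 4.6985 /hr
μ = 60/7.27 = 8.2531 /hr
ρ = λ/μ = 4.6985/8.2531 = 0.5693
Wq = ρ/(μ−λ) = 0.5693/(8.2531−4.6985) = 0.16016 hr
In minutes: 0.16016·60 = 9.610 min

Final: 9.610 min


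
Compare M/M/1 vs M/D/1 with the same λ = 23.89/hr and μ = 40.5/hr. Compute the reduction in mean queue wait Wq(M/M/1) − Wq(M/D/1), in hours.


ρ = 23.89/40.5 = 0.5899
Wq(M/M/1) = ρ/(μ−λ) = 0.5899/16.61 = 0.03551 hr
Wq(M/D/1) = ρ/(2(μ−λ)) = 0.01776 hr
Savings = 0.03551 − 0.01776 = 0.01776 hr

Final: 0.01776 hr


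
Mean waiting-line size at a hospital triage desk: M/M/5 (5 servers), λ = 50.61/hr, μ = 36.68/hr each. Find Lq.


a = λ/μ = 1.3798; ρ = a/5 = 0.2760
P₀ = 0.251381
Lq = P₀·a^c·ρ / (c!·(1−ρ)²) = 0.251381·5.00075·0.2760/(120·0.52424)
= 0.005514

Final: 0.005514


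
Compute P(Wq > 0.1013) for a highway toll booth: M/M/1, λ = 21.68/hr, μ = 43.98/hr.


ρ = 21.68/43.98 = 0.4930
P(Wq > t) = ρ·e^{−(μ−λ)t} = 0.4930·e^{−2.2590}
= 0.4930·0.104456 = 0.051492

Final: 0.051492


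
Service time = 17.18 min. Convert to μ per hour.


μ = 1/(service time) in consistent units.
1 hour = 60 min, so μ = 60/17.18 = 3.4924 per hour

Final: 3.4924 /hr


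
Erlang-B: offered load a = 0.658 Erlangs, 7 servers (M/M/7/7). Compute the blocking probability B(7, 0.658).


B(c,a) = (a^c/c!) / Σ_{k=0}^{c} a^k/k!
a^7/7! = 0.00001060
Σ terms (k=0..7): 1.00000 + 0.65800 + 0.21648 + 0.04748 + 0.007811 + 0.001028 + 0.0001127 + 0.00001060 = 1.930926
B = 0.00001060/1.930926 = 0.000005488

Final: 0.000005488


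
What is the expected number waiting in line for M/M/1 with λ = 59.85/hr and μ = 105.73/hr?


ρ = 59.85/105.73 = 0.5661
Lq = ρ²/(1−ρ) = 0.3204/0.4339 = 0.7384

Final: 0.7384


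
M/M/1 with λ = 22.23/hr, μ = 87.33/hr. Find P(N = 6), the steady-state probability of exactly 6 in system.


ρ = 22.23/87.33 = 0.2546
P_n = (1−ρ)·ρ^n = (1 − 0.2546)·0.2546^6 = 0.7454·0.0002721 = 0.0002028

Final: 0.0002028


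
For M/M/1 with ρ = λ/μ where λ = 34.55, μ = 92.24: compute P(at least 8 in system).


ρ = 34.55/92.24 = 0.3746
P(N ≥ n) = ρ^n = 0.3746^8 = 0.0003875

Final: 0.0003875


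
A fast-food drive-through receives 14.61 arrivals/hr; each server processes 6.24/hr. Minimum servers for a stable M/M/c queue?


Stability requires cμ > λ ⇔ c > λ/μ.
λ/μ = 14.61/6.24 = 2.3413
Minimum integer c = ⌊2.3413⌋ + 1 = 3
Check: 3·6.24 = 18.72 > 14.61, while 2·6.24 = 12.48 ≤ 14.61

Final: 3 servers


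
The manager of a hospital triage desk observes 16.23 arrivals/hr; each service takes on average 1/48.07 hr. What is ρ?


ρ = λ/μ = 16.23/48.07 = 0.3376

Final: 0.3376


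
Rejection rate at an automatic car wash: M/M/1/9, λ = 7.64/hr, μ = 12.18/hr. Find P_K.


ρ = λ/μ = 7.64/12.18 = 0.6273
P_K = (1−ρ)ρ^K/(1−ρ^(K+1)) = (0.3727·0.015032)/(1 − 0.009429)
= 0.005603/0.990571 = 0.005656

Final: 0.005656


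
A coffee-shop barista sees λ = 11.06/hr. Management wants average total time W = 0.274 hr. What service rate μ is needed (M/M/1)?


W = 1/(μ−λ) ⇒ μ − λ = 1/W = 1/0.274 = 3.6496
μ = λ + 1/W = 11.06 + 3.6496 = 14.7096 per hr

Final: 14.7096 /hr


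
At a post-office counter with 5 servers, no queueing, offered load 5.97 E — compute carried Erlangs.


B(5,5.97) = 0.358301 (Erlang-B)
Carried load = a(1 − B) = 5.97·(1 − 0.358301) = 5.97·0.641699 = 3.8309 E

Final: 3.8309 Erlangs


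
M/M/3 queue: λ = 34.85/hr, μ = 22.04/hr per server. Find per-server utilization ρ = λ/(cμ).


ρ = λ/(cμ) = 34.85/(3·22.04) = 34.85/66.12 = 0.5271

Final: 0.5271


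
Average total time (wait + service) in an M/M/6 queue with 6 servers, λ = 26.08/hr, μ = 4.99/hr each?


a = 5.2265; ρ = 0.8711; P₀ = 0.003060
Lq = P₀·a^c·ρ/(c!(1−ρ)²) = 4.53904
Wq = Lq/λ = 4.53904/26.08 = 0.17404 hr
W = Wq + 1/μ = 0.17404 + 0.20040 = 0.37444 hr

Final: 0.37444 hr


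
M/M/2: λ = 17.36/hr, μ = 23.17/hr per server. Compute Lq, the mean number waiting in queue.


a = λ/μ = 0.7492; ρ = a/2 = 0.3746
P₀ = 0.454945
Lq = P₀·a^c·ρ / (c!·(1−ρ)²) = 0.454945·0.56137·0.3746/(2·0.39110)
= 0.12232

Final: 0.12232


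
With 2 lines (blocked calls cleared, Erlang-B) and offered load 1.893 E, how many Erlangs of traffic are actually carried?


B(2,1.893) = 0.382461 (Erlang-B)
Carried load = a(1 − B) = 1.893·(1 − 0.382461) = 1.893·0.617539 = 1.1690 E

Final: 1.1690 Erlangs


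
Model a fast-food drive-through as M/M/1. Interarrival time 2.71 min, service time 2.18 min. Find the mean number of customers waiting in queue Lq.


λ = 60/2.71 = 22.1402 /hr
μ = 60/2.18 = 27.5229 /hr
ρ = λ/μ = 22.1402/27.5229 = 0.8044
Lq = ρ²/(1−ρ) = 0.6471/0.1956 = 3.3088

Final: 3.3088


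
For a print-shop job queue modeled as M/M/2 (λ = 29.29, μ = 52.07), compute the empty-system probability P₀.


a = λ/μ = 29.29/52.07 = 0.5625; ρ = a/c = 0.2813
Σ_{k=0}^{1} a^k/k! (terms k=0..1) = 1.00000 + 0.56251 = 1.56251
Tail: a^2/(2!(1−ρ)) = 0.31642/(2·0.7187) = 0.22012
P₀ = 1/(1.56251 + 0.22012) = 1/1.78263 = 0.560968

Final: 0.560968


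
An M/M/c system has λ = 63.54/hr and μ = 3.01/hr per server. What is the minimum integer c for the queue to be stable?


Stability requires cμ > λ ⇔ c > λ/μ.
λ/μ = 63.54/3.01 = 21.1096
Minimum integer c = ⌊21.1096⌋ + 1 = 22
Check: 22·3.01 = 66.22 > 63.54, while 21·3.01 = 63.21 ≤ 63.54

Final: 22 servers


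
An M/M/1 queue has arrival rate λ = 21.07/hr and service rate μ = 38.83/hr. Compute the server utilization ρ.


ρ = λ/μ = 21.07/38.83 = 0.5426

Final: 0.5426


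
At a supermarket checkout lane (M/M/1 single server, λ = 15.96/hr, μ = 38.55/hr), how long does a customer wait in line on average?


ρ = 15.96/38.55 = 0.4140
Wq = ρ/(μ−λ) = 0.4140/(38.55 − 15.96) = 0.4140/22.59 = 0.01833 hr

Final: 0.01833 hr


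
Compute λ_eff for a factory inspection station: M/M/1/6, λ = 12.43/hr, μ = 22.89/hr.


ρ = 0.5430; P_K = (1−ρ)ρ^6/(1−ρ^7) = 0.011883
λ_eff = λ(1 − P_K) = 12.43·(1 − 0.011883) = 12.43·0.988117 = 12.2823 /hr

Final: 12.2823 /hr


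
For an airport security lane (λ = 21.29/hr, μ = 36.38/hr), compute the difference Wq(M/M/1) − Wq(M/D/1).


ρ = 21.29/36.38 = 0.5852
Wq(M/M/1) = ρ/(μ−λ) = 0.5852/15.09 = 0.03878 hr
Wq(M/D/1) = ρ/(2(μ−λ)) = 0.01939 hr
Savings = 0.03878 − 0.01939 = 0.01939 hr

Final: 0.01939 hr


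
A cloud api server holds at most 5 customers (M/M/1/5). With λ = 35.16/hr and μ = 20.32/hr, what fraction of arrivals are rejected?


ρ = λ/μ = 35.16/20.32 = 1.7303
P_K = (1−ρ)ρ^K/(1−ρ^(K+1)) = (-0.7303·15.510501)/(1 − 26.838051)
= -11.327551/-25.838051 = 0.438406

Final: 0.438406


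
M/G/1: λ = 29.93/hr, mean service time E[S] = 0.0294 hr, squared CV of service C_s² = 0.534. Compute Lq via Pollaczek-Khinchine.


ρ = λ·E[S] = 29.93·0.0294 = 0.8799
Lq = ρ²(1+C_s²)/(2(1−ρ)) = 0.7743·(1+0.534)/(2·0.1201)
= 0.7743·1.5340/0.2401 = 4.94666

Final: 4.94666


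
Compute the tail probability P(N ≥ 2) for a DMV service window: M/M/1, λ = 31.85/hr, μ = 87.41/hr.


ρ = 31.85/87.41 = 0.3644
P(N ≥ n) = ρ^n = 0.3644^2 = 0.132769

Final: 0.132769


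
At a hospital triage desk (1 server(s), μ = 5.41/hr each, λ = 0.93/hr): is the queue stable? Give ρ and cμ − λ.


Total capacity cμ = 1·5.41 = 5.41/hr
ρ = λ/(cμ) = 0.93/5.41 = 0.1719
Stable ⇔ ρ < 1: YES
Spare capacity = cμ − λ = 5.41 − 0.93 = 4.48/hr

Final: ρ = 0.1719; stable; margin = 4.48/hr


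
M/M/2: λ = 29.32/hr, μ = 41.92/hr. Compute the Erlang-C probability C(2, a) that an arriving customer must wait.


a = λ/μ = 0.6994; ρ = a/2 = 0.3497
P₀ = 0.481796 (from M/M/c formula)
C(c,a) = [a^c/(c!(1−ρ))]·P₀ = [0.48920/(2·0.6503)]·0.481796
= 0.37614·0.481796 = 0.181223

Final: 0.181223


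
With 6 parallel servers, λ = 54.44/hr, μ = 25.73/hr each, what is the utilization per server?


ρ = λ/(cμ) = 54.44/(6·25.73) = 54.44/154.38 = 0.3526

Final: 0.3526


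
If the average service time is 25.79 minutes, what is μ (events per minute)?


μ = 1/(service time) in consistent units.
1 minute = 1 min, so μ = 1/25.79 = 0.03877 per minute

Final: 0.03877 /min


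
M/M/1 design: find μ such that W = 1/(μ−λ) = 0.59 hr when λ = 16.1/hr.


W = 1/(μ−λ) ⇒ μ − λ = 1/W = 1/0.59 = 1.6949
μ = λ + 1/W = 16.1 + 1.6949 = 17.7949 per hr

Final: 17.7949 /hr


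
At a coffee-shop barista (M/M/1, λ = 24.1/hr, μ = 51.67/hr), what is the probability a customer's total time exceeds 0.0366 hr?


W ~ Exponential(μ−λ) for M/M/1.
μ − λ = 51.67 − 24.1 = 27.5700
P(W > t) = e^{−(μ−λ)t} = e^{−1.0091} = 0.364561

Final: 0.364561


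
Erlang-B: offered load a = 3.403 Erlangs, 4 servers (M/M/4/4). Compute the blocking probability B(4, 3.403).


B(c,a) = (a^c/c!) / Σ_{k=0}^{c} a^k/k!
a^4/4! = 5.587745
Σ terms (k=0..4): 1.00000 + 3.40300 + 5.79020 + 6.56802 + 5.58774 = 22.348971
B = 5.587745/22.348971 = 0.250022

Final: 0.250022


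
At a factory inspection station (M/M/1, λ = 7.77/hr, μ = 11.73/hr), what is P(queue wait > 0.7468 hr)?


ρ = 7.77/11.73 = 0.6624
P(Wq > t) = ρ·e^{−(μ−λ)t} = 0.6624·e^{−2.9573}
= 0.6624·0.051958 = 0.034417

Final: 0.034417


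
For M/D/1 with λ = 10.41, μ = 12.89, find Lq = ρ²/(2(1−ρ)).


ρ = 10.41/12.89 = 0.8076
M/D/1: Lq = ρ²/(2(1−ρ)) = 0.6522/(2·0.1924) = 1.69499

Final: 1.69499


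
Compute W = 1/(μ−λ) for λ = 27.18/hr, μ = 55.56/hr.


W = 1/(μ−λ) = 1/(55.56 − 27.18) = 1/28.38 = 0.03524 hr

Final: 0.03524 hr


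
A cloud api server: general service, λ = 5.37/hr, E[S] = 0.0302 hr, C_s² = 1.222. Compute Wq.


ρ = λ·E[S] = 5.37·0.0302 = 0.1622
E[S²] = E[S]²(1+C_s²) = 0.0302²·(1+1.222) = 0.002027
Wq = λ·E[S²]/(2(1−ρ)) = 5.37·0.002027/(2·0.8378) = 0.006495 hr

Final: 0.006495 hr


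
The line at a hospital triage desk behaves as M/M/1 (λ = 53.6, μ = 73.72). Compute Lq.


ρ = 53.6/73.72 = 0.7271
Lq = ρ²/(1−ρ) = 0.5286/0.2729 = 1.9369

Final: 1.9369


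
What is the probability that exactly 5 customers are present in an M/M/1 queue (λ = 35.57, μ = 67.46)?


ρ = 35.57/67.46 = 0.5273
P_n = (1−ρ)·ρ^n = (1 − 0.5273)·0.5273^5 = 0.4727·0.040756 = 0.019266

Final: 0.019266


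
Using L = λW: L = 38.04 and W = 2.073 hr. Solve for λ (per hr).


λ = L/W = 38.04/2.073 = 18.3502 /hr

Final: 18.3502 /hr


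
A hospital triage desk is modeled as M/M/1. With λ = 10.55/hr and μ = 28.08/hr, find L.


ρ = λ/μ = 10.55/28.08 = 0.3757
L = ρ/(1−ρ) = 0.3757/(1 − 0.3757) = 0.3757/0.6243 = 0.6018

Final: 0.6018


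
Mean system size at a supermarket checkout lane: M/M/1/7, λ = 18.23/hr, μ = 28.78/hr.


ρ = 18.23/28.78 = 0.6334
L = ρ[1 − (K+1)ρ^K + Kρ^(K+1)] / [(1−ρ)(1−ρ^(K+1))]
Numerator: 0.6334·(1 − 8·0.040914 + 7·0.025916) = 0.541009
Denominator: (0.3666)·(0.974084) = 0.357074
L = 0.541009/0.357074 = 1.5151

Final: 1.5151


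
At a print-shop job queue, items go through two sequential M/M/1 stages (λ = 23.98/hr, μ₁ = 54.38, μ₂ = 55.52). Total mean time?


Each node sees arrival rate λ = 23.98/hr (tandem ⇒ throughput preserved).
W₁ = 1/(μ₁−λ) = 1/(54.38−23.98) = 0.03289 hr
W₂ = 1/(μ₂−λ) = 1/(55.52−23.98) = 0.03171 hr
W_total = W₁ + W₂ = 0.03289 + 0.03171 = 0.06460 hr

Final: 0.06460 hr


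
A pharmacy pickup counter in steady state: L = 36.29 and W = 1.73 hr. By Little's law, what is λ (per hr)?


λ = L/W = 36.29/1.73 = 20.9769 /hr

Final: 20.9769 /hr


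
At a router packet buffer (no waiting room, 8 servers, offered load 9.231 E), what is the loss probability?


B(c,a) = (a^c/c!) / Σ_{k=0}^{c} a^k/k!
a^8/8! = 1307.583658
Σ terms (k=0..8): 1.00000 + 9.23100 + 42.60568 + 131.09768 + 302.54067 + 558.55058 + 859.33007 + 1133.21084 + 1307.58366 = 4345.150179
B = 1307.583658/4345.150179 = 0.300929

Final: 0.300929


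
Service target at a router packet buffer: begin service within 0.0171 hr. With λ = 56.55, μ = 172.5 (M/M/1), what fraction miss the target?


ρ = 56.55/172.5 = 0.3278
P(Wq > t) = ρ·e^{−(μ−λ)t} = 0.3278·e^{−1.9827}
= 0.3278·0.137691 = 0.045139

Final: 0.045139


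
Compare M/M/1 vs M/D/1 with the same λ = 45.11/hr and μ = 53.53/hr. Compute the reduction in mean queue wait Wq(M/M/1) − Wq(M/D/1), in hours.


ρ = 45.11/53.53 = 0.8427
Wq(M/M/1) = ρ/(μ−λ) = 0.8427/8.42 = 0.10008 hr
Wq(M/D/1) = ρ/(2(μ−λ)) = 0.05004 hr
Savings = 0.10008 − 0.05004 = 0.05004 hr

Final: 0.05004 hr


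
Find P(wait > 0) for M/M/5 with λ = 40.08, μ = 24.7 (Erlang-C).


a = λ/μ = 1.6227; ρ = a/5 = 0.3245
P₀ = 0.196890 (from M/M/c formula)
C(c,a) = [a^c/(c!(1−ρ))]·P₀ = [11.25003/(120·0.6755)]·0.196890
= 0.13879·0.196890 = 0.027327

Final: 0.027327


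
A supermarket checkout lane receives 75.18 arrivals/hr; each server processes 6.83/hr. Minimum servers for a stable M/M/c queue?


Stability requires cμ > λ ⇔ c > λ/μ.
λ/μ = 75.18/6.83 = 11.0073
Minimum integer c = ⌊11.0073⌋ + 1 = 12
Check: 12·6.83 = 81.96 > 75.18, while 11·6.83 = 75.13 ≤ 75.18

Final: 12 servers


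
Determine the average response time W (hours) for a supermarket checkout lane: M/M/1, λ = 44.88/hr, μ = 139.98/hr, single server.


W = 1/(μ−λ) = 1/(139.98 − 44.88) = 1/95.10 = 0.01052 hr

Final: 0.01052 hr


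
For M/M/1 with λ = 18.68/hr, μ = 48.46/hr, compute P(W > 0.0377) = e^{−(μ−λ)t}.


W ~ Exponential(μ−λ) for M/M/1.
μ − λ = 48.46 − 18.68 = 29.7800
P(W > t) = e^{−(μ−λ)t} = e^{−1.1227} = 0.325398

Final: 0.325398


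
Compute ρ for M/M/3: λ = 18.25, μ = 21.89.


ρ = λ/(cμ) = 18.25/(3·21.89) = 18.25/65.67 = 0.2779

Final: 0.2779


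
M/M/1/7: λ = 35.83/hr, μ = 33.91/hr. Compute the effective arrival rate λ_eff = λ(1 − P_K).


ρ = 1.0566; P_K = (1−ρ)ρ^7/(1−ρ^8) = 0.150374
λ_eff = λ(1 − P_K) = 35.83·(1 − 0.150374) = 35.83·0.849626 = 30.4421 /hr

Final: 30.4421 /hr


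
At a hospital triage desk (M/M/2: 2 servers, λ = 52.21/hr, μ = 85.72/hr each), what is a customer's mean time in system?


a = 0.6091; ρ = 0.3045; P₀ = 0.533110
Lq = P₀·a^c·ρ/(c!(1−ρ)²) = 0.06226
Wq = Lq/λ = 0.06226/52.21 = 0.001193 hr
W = Wq + 1/μ = 0.001193 + 0.01167 = 0.01286 hr

Final: 0.01286 hr


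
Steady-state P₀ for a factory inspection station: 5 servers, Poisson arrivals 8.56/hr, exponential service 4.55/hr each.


a = λ/μ = 8.56/4.55 = 1.8813; ρ = a/c = 0.3763
Σ_{k=0}^{4} a^k/k! (terms k=0..4) = 1.00000 + 1.88132 + 1.76968 + 1.10978 + 0.52196 = 6.28274
Tail: a^5/(5!(1−ρ)) = 23.56741/(120·0.6237) = 0.31487
P₀ = 1/(6.28274 + 0.31487) = 1/6.59761 = 0.151570

Final: 0.151570


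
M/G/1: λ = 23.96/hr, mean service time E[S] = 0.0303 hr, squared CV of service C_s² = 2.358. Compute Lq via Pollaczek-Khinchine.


ρ = λ·E[S] = 23.96·0.0303 = 0.7260
Lq = ρ²(1+C_s²)/(2(1−ρ)) = 0.5271·(1+2.358)/(2·0.2740)
= 0.5271·3.3580/0.5480 = 3.22954

Final: 3.22954


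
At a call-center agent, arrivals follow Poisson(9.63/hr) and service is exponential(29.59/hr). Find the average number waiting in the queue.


ρ = 9.63/29.59 = 0.3254
Lq = ρ²/(1−ρ) = 0.1059/0.6746 = 0.1570

Final: 0.1570


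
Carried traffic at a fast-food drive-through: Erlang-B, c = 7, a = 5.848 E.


B(7,5.848) = 0.175153 (Erlang-B)
Carried load = a(1 − B) = 5.848·(1 − 0.175153) = 5.848·0.824847 = 4.8237 E

Final: 4.8237 Erlangs


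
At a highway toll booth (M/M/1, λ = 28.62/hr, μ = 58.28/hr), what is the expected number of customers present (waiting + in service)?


ρ = λ/μ = 28.62/58.28 = 0.4911
L = ρ/(1−ρ) = 0.4911/(1 − 0.4911) = 0.4911/0.5089 = 0.9649

Final: 0.9649


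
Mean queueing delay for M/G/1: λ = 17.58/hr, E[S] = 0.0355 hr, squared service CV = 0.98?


ρ = λ·E[S] = 17.58·0.0355 = 0.6241
E[S²] = E[S]²(1+C_s²) = 0.0355²·(1+0.98) = 0.002495
Wq = λ·E[S²]/(2(1−ρ)) = 17.58·0.002495/(2·0.3759) = 0.05835 hr

Final: 0.05835 hr


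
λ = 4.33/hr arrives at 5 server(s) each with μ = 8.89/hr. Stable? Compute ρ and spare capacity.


Total capacity cμ = 5·8.89 = 44.45/hr
ρ = λ/(cμ) = 4.33/44.45 = 0.09741
Stable ⇔ ρ < 1: YES
Spare capacity = cμ − λ = 44.45 − 4.33 = 40.12/hr

Final: ρ = 0.09741; stable; margin = 40.12/hr


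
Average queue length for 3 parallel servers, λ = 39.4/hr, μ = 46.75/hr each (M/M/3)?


a = λ/μ = 0.8428; ρ = a/3 = 0.2809
P₀ = 0.427960
Lq = P₀·a^c·ρ / (c!·(1−ρ)²) = 0.427960·0.59861·0.2809/(6·0.51707)
= 0.02320

Final: 0.02320


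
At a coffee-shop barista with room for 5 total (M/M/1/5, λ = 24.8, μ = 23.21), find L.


ρ = 24.8/23.21 = 1.0685
L = ρ[1 − (K+1)ρ^K + Kρ^(K+1)] / [(1−ρ)(1−ρ^(K+1))]
Numerator: 1.0685·(1 − 6·1.392781 + 5·1.488193) = 0.090055
Denominator: (-0.06850)·(-0.488193) = 0.033444
L = 0.090055/0.033444 = 2.6927

Final: 2.6927


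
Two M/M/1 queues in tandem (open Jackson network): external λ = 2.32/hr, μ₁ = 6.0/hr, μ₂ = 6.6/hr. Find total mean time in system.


Each node sees arrival rate λ = 2.32/hr (tandem ⇒ throughput preserved).
W₁ = 1/(μ₁−λ) = 1/(6.0−2.32) = 0.27174 hr
W₂ = 1/(μ₂−λ) = 1/(6.6−2.32) = 0.23364 hr
W_total = W₁ + W₂ = 0.27174 + 0.23364 = 0.50538 hr

Final: 0.50538 hr


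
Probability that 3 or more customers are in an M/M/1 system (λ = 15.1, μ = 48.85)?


ρ = 15.1/48.85 = 0.3091
P(N ≥ n) = ρ^n = 0.3091^3 = 0.029535

Final: 0.029535


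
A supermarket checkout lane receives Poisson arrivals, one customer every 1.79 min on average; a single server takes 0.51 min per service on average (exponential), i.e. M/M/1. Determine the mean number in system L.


λ = 60/1.79 = 33.5196 /hr
μ = 60/0.51 = 117.6471 /hr
ρ = λ/μ = 33.5196/117.6471 = 0.2849
L = ρ/(1−ρ) = 0.2849/0.7151 = 0.3984

Final: 0.3984


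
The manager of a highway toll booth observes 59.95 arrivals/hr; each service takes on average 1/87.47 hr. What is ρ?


ρ = λ/μ = 59.95/87.47 = 0.6854

Final: 0.6854


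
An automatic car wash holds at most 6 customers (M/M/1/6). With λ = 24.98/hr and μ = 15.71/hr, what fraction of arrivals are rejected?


ρ = λ/μ = 24.98/15.71 = 1.5901
P_K = (1−ρ)ρ^K/(1−ρ^(K+1)) = (-0.5901·16.162089)/(1 − 25.698853)
= -9.536764/-24.698853 = 0.386122

Final: 0.386122


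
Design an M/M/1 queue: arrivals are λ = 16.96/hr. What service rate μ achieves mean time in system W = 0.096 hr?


W = 1/(μ−λ) ⇒ μ − λ = 1/W = 1/0.096 = 10.4167
μ = λ + 1/W = 16.96 + 10.4167 = 27.3767 per hr

Final: 27.3767 /hr


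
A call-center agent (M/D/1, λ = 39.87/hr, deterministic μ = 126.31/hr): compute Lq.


ρ = 39.87/126.31 = 0.3157
M/D/1: Lq = ρ²/(2(1−ρ)) = 0.09964/(2·0.6843) = 0.07280

Final: 0.07280


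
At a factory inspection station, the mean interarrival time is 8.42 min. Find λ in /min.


λ = 1/(interarrival time) in consistent units.
1 minute = 1 min, so λ = 1/8.42 = 0.1188 per minute

Final: 0.1188 /min


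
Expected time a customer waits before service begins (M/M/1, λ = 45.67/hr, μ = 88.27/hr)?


ρ = 45.67/88.27 = 0.5174
Wq = ρ/(μ−λ) = 0.5174/(88.27 − 45.67) = 0.5174/42.60 = 0.01215 hr

Final: 0.01215 hr


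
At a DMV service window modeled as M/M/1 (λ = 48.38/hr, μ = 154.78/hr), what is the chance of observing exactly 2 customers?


ρ = 48.38/154.78 = 0.3126
P_n = (1−ρ)·ρ^n = (1 − 0.3126)·0.3126^2 = 0.6874·0.097702 = 0.067163

Final: 0.067163


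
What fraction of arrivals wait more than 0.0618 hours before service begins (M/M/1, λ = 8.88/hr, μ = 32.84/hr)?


ρ = 8.88/32.84 = 0.2704
P(Wq > t) = ρ·e^{−(μ−λ)t} = 0.2704·e^{−1.4807}
= 0.2704·0.227472 = 0.061509

Final: 0.061509


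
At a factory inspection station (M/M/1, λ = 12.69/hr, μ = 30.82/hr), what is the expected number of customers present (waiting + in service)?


ρ = λ/μ = 12.69/30.82 = 0.4117
L = ρ/(1−ρ) = 0.4117/(1 − 0.4117) = 0.4117/0.5883 = 0.6999

Final: 0.6999


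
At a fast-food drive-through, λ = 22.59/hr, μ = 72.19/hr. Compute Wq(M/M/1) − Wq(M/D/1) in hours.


ρ = 22.59/72.19 = 0.3129
Wq(M/M/1) = ρ/(μ−λ) = 0.3129/49.60 = 0.006309 hr
Wq(M/D/1) = ρ/(2(μ−λ)) = 0.003154 hr
Savings = 0.006309 − 0.003154 = 0.003154 hr

Final: 0.003154 hr


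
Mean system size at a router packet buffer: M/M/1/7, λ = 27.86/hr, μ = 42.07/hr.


ρ = 27.86/42.07 = 0.6622
L = ρ[1 − (K+1)ρ^K + Kρ^(K+1)] / [(1−ρ)(1−ρ^(K+1))]
Numerator: 0.6622·(1 − 8·0.055855 + 7·0.036989) = 0.537785
Denominator: (0.3378)·(0.963011) = 0.325277
L = 0.537785/0.325277 = 1.6533

Final: 1.6533


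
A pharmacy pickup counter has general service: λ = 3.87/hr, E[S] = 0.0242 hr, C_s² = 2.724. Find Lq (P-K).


ρ = λ·E[S] = 3.87·0.0242 = 0.09365
Lq = ρ²(1+C_s²)/(2(1−ρ)) = 0.008771·(1+2.724)/(2·0.9063)
= 0.008771·3.7240/1.8127 = 0.01802

Final: 0.01802


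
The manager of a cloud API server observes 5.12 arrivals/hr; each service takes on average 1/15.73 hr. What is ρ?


ρ = λ/μ = 5.12/15.73 = 0.3255

Final: 0.3255


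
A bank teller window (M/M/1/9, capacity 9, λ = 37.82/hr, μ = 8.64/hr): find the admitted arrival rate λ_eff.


ρ = 4.3773; P_K = (1−ρ)ρ^9/(1−ρ^10) = 0.771550
λ_eff = λ(1 − P_K) = 37.82·(1 − 0.771550) = 37.82·0.228450 = 8.6400 /hr

Final: 8.6400 /hr


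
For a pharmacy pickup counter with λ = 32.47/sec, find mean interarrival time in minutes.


Mean interarrival time = 1/λ = 1/32.47 second = 0.03080 second
In minutes: 0.03080 × 0.0166667 = 0.0005133 min

Final: 0.0005133 min


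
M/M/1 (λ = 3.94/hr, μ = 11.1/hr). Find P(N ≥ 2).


ρ = 3.94/11.1 = 0.3550
P(N ≥ n) = ρ^n = 0.3550^2 = 0.125993

Final: 0.125993


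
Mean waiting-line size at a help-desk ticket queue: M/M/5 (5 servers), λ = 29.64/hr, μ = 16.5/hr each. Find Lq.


a = λ/μ = 1.7964; ρ = a/5 = 0.3593
P₀ = 0.165204
Lq = P₀·a^c·ρ / (c!·(1−ρ)²) = 0.165204·18.70558·0.3593/(120·0.41053)
= 0.02254

Final: 0.02254


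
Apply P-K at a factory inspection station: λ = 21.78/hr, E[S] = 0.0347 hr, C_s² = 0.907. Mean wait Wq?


ρ = λ·E[S] = 21.78·0.0347 = 0.7558
E[S²] = E[S]²(1+C_s²) = 0.0347²·(1+0.907) = 0.002296
Wq = λ·E[S²]/(2(1−ρ)) = 21.78·0.002296/(2·0.2442) = 0.10238 hr

Final: 0.10238 hr


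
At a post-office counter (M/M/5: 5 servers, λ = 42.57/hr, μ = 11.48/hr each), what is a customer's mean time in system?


a = 3.7082; ρ = 0.7416; P₀ = 0.019772
Lq = P₀·a^c·ρ/(c!(1−ρ)²) = 1.28358
Wq = Lq/λ = 1.28358/42.57 = 0.03015 hr
W = Wq + 1/μ = 0.03015 + 0.08711 = 0.11726 hr

Final: 0.11726 hr


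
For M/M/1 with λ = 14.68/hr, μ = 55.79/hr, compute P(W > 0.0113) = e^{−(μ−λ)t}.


W ~ Exponential(μ−λ) for M/M/1.
μ − λ = 55.79 − 14.68 = 41.1100
P(W > t) = e^{−(μ−λ)t} = e^{−0.4645} = 0.628422

Final: 0.628422


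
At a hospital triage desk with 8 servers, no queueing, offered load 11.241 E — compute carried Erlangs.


B(8,11.241) = 0.392774 (Erlang-B)
Carried load = a(1 − B) = 11.241·(1 − 0.392774) = 11.241·0.607226 = 6.8258 E

Final: 6.8258 Erlangs


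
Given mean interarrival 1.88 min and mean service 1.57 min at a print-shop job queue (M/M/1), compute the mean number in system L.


λ = 60/1.88 = 31.9149 /hr
μ = 60/1.57 = 38.2166 /hr
ρ = λ/μ = 31.9149/38.2166 = 0.8351
L = ρ/(1−ρ) = 0.8351/0.1649 = 5.0645

Final: 5.0645


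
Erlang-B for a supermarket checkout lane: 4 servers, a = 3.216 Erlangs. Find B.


B(c,a) = (a^c/c!) / Σ_{k=0}^{c} a^k/k!
a^4/4! = 4.457106
Σ terms (k=0..4): 1.00000 + 3.21600 + 5.17133 + 5.54366 + 4.45711 = 19.388097
B = 4.457106/19.388097 = 0.229889

Final: 0.229889


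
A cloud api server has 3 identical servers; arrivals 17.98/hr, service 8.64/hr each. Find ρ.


ρ = λ/(cμ) = 17.98/(3·8.64) = 17.98/25.92 = 0.6937

Final: 0.6937


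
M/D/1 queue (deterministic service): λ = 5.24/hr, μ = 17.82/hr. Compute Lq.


ρ = 5.24/17.82 = 0.2941
M/D/1: Lq = ρ²/(2(1−ρ)) = 0.08647/(2·0.7059) = 0.06124

Final: 0.06124


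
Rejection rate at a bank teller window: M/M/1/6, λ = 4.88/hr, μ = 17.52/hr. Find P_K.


ρ = λ/μ = 4.88/17.52 = 0.2785
P_K = (1−ρ)ρ^K/(1−ρ^(K+1)) = (0.7215·0.0004670)/(1 − 0.0001301)
= 0.0003369/0.999870 = 0.0003370

Final: 0.0003370


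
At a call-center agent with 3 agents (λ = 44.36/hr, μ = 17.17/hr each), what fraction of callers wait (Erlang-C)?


a = λ/μ = 2.5836; ρ = a/3 = 0.8612
P₀ = 0.036196 (from M/M/c formula)
C(c,a) = [a^c/(c!(1−ρ))]·P₀ = [17.24502/(6·0.1388)]·0.036196
= 20.70608·0.036196 = 0.749485

Final: 0.749485


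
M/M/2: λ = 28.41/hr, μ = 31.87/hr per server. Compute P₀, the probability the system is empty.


a = λ/μ = 28.41/31.87 = 0.8914; ρ = a/c = 0.4457
Σ_{k=0}^{1} a^k/k! (terms k=0..1) = 1.00000 + 0.89143 = 1.89143
Tail: a^2/(2!(1−ρ)) = 0.79465/(2·0.5543) = 0.71683
P₀ = 1/(1.89143 + 0.71683) = 1/2.60826 = 0.383397

Final: 0.383397


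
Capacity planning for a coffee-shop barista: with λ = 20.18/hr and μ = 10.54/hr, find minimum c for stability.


Stability requires cμ > λ ⇔ c > λ/μ.
λ/μ = 20.18/10.54 = 1.9146
Minimum integer c = ⌊1.9146⌋ + 1 = 2
Check: 2·10.54 = 21.08 > 20.18, while 1·10.54 = 10.54 ≤ 20.18

Final: 2 servers


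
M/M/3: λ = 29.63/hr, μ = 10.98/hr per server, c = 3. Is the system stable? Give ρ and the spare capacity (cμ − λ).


Total capacity cμ = 3·10.98 = 32.94/hr
ρ = λ/(cμ) = 29.63/32.94 = 0.8995
Stable ⇔ ρ < 1: YES
Spare capacity = cμ − λ = 32.94 − 29.63 = 3.31/hr

Final: ρ = 0.8995; stable; margin = 3.31/hr


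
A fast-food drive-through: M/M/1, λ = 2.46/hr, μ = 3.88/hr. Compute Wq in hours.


ρ = 2.46/3.88 = 0.6340
Wq = ρ/(μ−λ) = 0.6340/(3.88 − 2.46) = 0.6340/1.42 = 0.4465 hr

Final: 0.4465 hr


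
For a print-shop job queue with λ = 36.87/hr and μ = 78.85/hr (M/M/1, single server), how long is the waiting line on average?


ρ = 36.87/78.85 = 0.4676
Lq = ρ²/(1−ρ) = 0.2186/0.5324 = 0.4107

Final: 0.4107


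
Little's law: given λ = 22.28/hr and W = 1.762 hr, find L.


L = λW = 22.28·1.762 = 39.2574

Final: 39.2574


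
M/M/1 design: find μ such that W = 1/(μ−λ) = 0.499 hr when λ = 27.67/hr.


W = 1/(μ−λ) ⇒ μ − λ = 1/W = 1/0.499 = 2.0040
μ = λ + 1/W = 27.67 + 2.0040 = 29.6740 per hr

Final: 29.6740 /hr


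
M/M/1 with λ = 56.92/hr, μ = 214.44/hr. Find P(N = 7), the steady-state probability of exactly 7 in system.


ρ = 56.92/214.44 = 0.2654
P_n = (1−ρ)·ρ^n = (1 − 0.2654)·0.2654^7 = 0.7346·0.00009284 = 0.00006819

Final: 0.00006819


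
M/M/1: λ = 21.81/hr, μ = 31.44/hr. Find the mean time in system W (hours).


W = 1/(μ−λ) = 1/(31.44 − 21.81) = 1/9.63 = 0.1038 hr

Final: 0.1038 hr


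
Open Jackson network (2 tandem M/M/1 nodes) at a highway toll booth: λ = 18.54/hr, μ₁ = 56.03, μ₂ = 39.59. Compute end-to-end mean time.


Each node sees arrival rate λ = 18.54/hr (tandem ⇒ throughput preserved).
W₁ = 1/(μ₁−λ) = 1/(56.03−18.54) = 0.02667 hr
W₂ = 1/(μ₂−λ) = 1/(39.59−18.54) = 0.04751 hr
W_total = W₁ + W₂ = 0.02667 + 0.04751 = 0.07418 hr

Final: 0.07418 hr


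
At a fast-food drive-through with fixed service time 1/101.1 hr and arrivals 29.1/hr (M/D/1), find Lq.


ρ = 29.1/101.1 = 0.2878
M/D/1: Lq = ρ²/(2(1−ρ)) = 0.08285/(2·0.7122) = 0.05817

Final: 0.05817


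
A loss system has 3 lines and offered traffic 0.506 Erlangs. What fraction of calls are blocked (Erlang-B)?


B(c,a) = (a^c/c!) / Σ_{k=0}^{c} a^k/k!
a^3/3! = 0.021592
Σ terms (k=0..3): 1.00000 + 0.50600 + 0.12802 + 0.02159 = 1.655610
B = 0.021592/1.655610 = 0.013042

Final: 0.013042


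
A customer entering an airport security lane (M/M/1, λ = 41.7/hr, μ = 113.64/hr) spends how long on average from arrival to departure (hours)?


W = 1/(μ−λ) = 1/(113.64 − 41.7) = 1/71.94 = 0.01390 hr

Final: 0.01390 hr


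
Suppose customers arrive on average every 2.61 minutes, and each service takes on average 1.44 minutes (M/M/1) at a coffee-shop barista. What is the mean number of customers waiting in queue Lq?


λ = 60/2.61 = 22.9885 /hr
μ = 60/1.44 = 41.6667 /hr
ρ = λ/μ = 22.9885/41.6667 = 0.5517
Lq = ρ²/(1−ρ) = 0.3044/0.4483 = 0.6790

Final: 0.6790


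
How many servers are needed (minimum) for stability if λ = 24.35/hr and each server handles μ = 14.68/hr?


Stability requires cμ > λ ⇔ c > λ/μ.
λ/μ = 24.35/14.68 = 1.6587
Minimum integer c = ⌊1.6587⌋ + 1 = 2
Check: 2·14.68 = 29.36 > 24.35, while 1·14.68 = 14.68 ≤ 24.35

Final: 2 servers


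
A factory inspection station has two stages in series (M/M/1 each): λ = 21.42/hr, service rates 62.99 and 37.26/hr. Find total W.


Each node sees arrival rate λ = 21.42/hr (tandem ⇒ throughput preserved).
W₁ = 1/(μ₁−λ) = 1/(62.99−21.42) = 0.02406 hr
W₂ = 1/(μ₂−λ) = 1/(37.26−21.42) = 0.06313 hr
W_total = W₁ + W₂ = 0.02406 + 0.06313 = 0.08719 hr

Final: 0.08719 hr
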